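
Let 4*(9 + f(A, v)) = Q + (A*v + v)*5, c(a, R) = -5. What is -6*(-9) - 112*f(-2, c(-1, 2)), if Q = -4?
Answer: 474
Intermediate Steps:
f(A, v) = -10 + 5*v/4 + 5*A*v/4 (f(A, v) = -9 + (-4 + (A*v + v)*5)/4 = -9 + (-4 + (v + A*v)*5)/4 = -9 + (-4 + (5*v + 5*A*v))/4 = -9 + (-4 + 5*v + 5*A*v)/4 = -9 + (-1 + 5*v/4 + 5*A*v/4) = -10 + 5*v/4 + 5*A*v/4)
-6*(-9) - 112*f(-2, c(-1, 2)) = -6*(-9) - 112*(-10 + (5/4)*(-5) + (5/4)*(-2)*(-5)) = 54 - 112*(-10 - 25/4 + 25/2) = 54 - 112*(-15/4) = 54 + 420 = 474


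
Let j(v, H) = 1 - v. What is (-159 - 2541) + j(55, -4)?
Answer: -2754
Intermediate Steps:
(-159 - 2541) + j(55, -4) = (-159 - 2541) + (1 - 1*55) = -2700 + (1 - 55) = -2700 - 54 = -2754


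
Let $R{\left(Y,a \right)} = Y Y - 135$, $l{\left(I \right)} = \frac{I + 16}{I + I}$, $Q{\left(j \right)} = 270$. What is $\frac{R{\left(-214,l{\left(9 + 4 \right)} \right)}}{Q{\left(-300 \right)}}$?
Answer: $\frac{45661}{270} \approx 169.11$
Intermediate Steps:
$l{\left(I \right)} = \frac{16 + I}{2 I}$
$R{\left(Y,a \right)} = -135 + Y^{2}$ ($R{\left(Y,a \right)} = Y^{2} - 135 = -135 + Y^{2}$)
$\frac{R{\left(-214,l{\left(9 + 4 \right)} \right)}}{Q{\left(-300 \right)}} = \frac{-135 + \left(-214\right)^{2}}{270} = \left(-135 + 45796\right) \frac{1}{270} = 45661 \cdot \frac{1}{270} = \frac{45661}{270}$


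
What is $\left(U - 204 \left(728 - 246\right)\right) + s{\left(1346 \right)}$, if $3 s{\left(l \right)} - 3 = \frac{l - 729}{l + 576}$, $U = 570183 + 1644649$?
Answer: $\frac{12203768447}{5766} \approx 2.1165 \cdot 10^{6}$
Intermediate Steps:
$U = 2214832$
$s{\left(l \right)} = 1 + \frac{-729 + l}{3 \left(576 + l\right)}$ ($s{\left(l \right)} = 1 + \frac{\left(l - 729\right) \frac{1}{l + 576}}{3} = 1 + \frac{\left(-729 + l\right) \frac{1}{576 + l}}{3} = 1 + \frac{\frac{1}{576 + l} \left(-729 + l\right)}{3} = 1 + \frac{-729 + l}{3 \left(576 + l\right)}$)
$\left(U - 204 \left(728 - 246\right)\right) + s{\left(1346 \right)} = \left(2214832 - 204 \left(728 - 246\right)\right) + \frac{999 + 4 \cdot 1346}{3 \left(576 + 1346\right)} = \left(2214832 - 98328\right) + \frac{999 + 5384}{3 \cdot 1922} = \left(2214832 - 98328\right) + \frac{1}{3} \cdot \frac{1}{1922} \cdot 6383 = 2116504 + \frac{6383}{5766} = \frac{12203768447}{5766}$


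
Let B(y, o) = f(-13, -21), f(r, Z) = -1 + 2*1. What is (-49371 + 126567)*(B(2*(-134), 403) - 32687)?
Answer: -2523228456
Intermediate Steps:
f(r, Z) = 1 (f(r, Z) = -1 + 2 = 1)
B(y, o) = 1
(-49371 + 126567)*(B(2*(-134), 403) - 32687) = (-49371 + 126567)*(1 - 32687) = 77196*(-32686) = -2523228456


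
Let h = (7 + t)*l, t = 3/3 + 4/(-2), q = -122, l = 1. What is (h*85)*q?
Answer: -62220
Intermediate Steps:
t = -1 (t = 3*(1/3) + 4*(-1/2) = 1 - 2 = -1)
h = 6 (h = (7 - 1)*1 = 6*1 = 6)
(h*85)*q = (6*85)*(-122) = 510*(-122) = -62220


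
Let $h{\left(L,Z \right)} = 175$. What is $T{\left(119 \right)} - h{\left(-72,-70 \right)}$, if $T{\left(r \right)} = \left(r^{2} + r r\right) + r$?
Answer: $28266$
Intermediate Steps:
$T{\left(r \right)} = r + 2 r^{2}$ ($T{\left(r \right)} = \left(r^{2} + r^{2}\right) + r = 2 r^{2} + r = r + 2 r^{2}$)
$T{\left(119 \right)} - h{\left(-72,-70 \right)} = 119 \left(1 + 2 \cdot 119\right) - 175 = 119 \left(1 + 238\right) - 175 = 119 \cdot 239 - 175 = 28441 - 175 = 28266$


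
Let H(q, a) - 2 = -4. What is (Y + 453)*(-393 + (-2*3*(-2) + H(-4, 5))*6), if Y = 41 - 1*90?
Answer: -134532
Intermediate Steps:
H(q, a) = -2 (H(q, a) = 2 - 4 = -2)
Y = -49 (Y = 41 - 90 = -49)
(Y + 453)*(-393 + (-2*3*(-2) + H(-4, 5))*6) = (-49 + 453)*(-393 + (-2*3*(-2) - 2)*6) = 404*(-393 + (-6*(-2) - 2)*6) = 404*(-393 + (12 - 2)*6) = 404*(-393 + 10*6) = 404*(-393 + 60) = 404*(-333) = -134532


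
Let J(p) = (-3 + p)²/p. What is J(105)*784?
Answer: 388416/5 ≈ 77683.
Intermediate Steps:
J(p) = (-3 + p)²/p
J(105)*784 = ((-3 + 105)²/105)*784 = ((1/105)*102²)*784 = ((1/105)*10404)*784 = (3468/35)*784 = 388416/5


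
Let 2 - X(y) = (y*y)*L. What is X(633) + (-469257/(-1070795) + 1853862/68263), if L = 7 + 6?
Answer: -380750085909155294/73095679085 ≈ -5.2089e+6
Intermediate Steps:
L = 13
X(y) = 2 - 13*y² (X(y) = 2 - y*y*13 = 2 - y²*13 = 2 - 13*y²)
X(633) + (-469257/(-1070795) + 1853862/68263) = (2 - 13*633²) + (-469257/(-1070795) + 1853862/68263) = (2 - 13*400689) + (-469257*(-1/1070795) + 1853862*(1/68263)) = (2 - 5208957) + (469257/1070795 + 1853862/68263) = -5208955 + 2017139050881/73095679085 = -380750085909155294/73095679085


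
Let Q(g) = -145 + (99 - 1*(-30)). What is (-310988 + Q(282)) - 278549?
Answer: -589553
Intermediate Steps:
Q(g) = -16 (Q(g) = -145 + (99 + 30) = -145 + 129 = -16)
(-310988 + Q(282)) - 278549 = (-310988 - 16) - 278549 = -311004 - 278549 = -589553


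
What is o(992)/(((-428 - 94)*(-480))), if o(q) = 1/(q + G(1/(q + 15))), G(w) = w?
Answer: 1007/250295659200 ≈ 4.0232e-9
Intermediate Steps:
o(q) = 1/(q + 1/(15 + q)) (o(q) = 1/(q + 1/(q + 15)) = 1/(q + 1/(15 + q)))
o(992)/(((-428 - 94)*(-480))) = ((15 + 992)/(1 + 992*(15 + 992)))/(((-428 - 94)*(-480))) = (1007/(1 + 992*1007))/((-522*(-480))) = (1007/(1 + 998944))/250560 = (1007/998945)*(1/250560) = 1007/250295659200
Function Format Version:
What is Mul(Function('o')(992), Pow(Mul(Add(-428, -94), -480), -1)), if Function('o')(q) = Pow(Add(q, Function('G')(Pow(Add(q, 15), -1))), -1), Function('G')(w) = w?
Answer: Rational(1007, 250295659200) ≈ 4.0232e-9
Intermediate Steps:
Function('o')(q) = Pow(Add(q, Pow(Add(15, q), -1)), -1) (Function('o')(q) = Pow(Add(q, Pow(Add(q, 15), -1)), -1) = Pow(Add(q, Pow(Add(15, q), -1)), -1))
Mul(Function('o')(992), Pow(Mul(Add(-428, -94), -480), -1)) = Mul(Mul(Pow(Add(1, Mul(992, Add(15, 992))), -1), Add(15, 992)), Pow(Mul(Add(-428, -94), -480), -1)) = Mul(Mul(Pow(Add(1, Mul(992, 1007)), -1), 1007), Pow(Mul(-522, -480), -1)) = Mul(Mul(Pow(Add(1, 998944), -1), 1007), Pow(250560, -1)) = Mul(Mul(Pow(998945, -1), 1007), Rational(1, 250560)) = Mul(Mul(Rational(1, 998945), 1007), Rational(1, 250560)) = Mul(Rational(1007, 998945), Rational(1, 250560)) = Rational(1007, 250295659200)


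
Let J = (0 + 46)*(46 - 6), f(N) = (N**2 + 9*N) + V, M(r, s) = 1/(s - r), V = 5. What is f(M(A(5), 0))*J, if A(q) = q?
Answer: 29808/5 ≈ 5961.6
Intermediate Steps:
f(N) = 5 + N**2 + 9*N (f(N) = (N**2 + 9*N) + 5 = 5 + N**2 + 9*N)
J = 1840 (J = 46*40 = 1840)
f(M(A(5), 0))*J = (5 + (-1/(5 - 1*0))**2 + 9*(-1/(5 - 1*0)))*1840 = (5 + (-1/(5 + 0))**2 + 9*(-1/(5 + 0)))*1840 = (5 + (-1/5)**2 + 9*(-1/5))*1840 = (5 + 1/25 - 9/5)*1840 = (81/25)*1840 = 29808/5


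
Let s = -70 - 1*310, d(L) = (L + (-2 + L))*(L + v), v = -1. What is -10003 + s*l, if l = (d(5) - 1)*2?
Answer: -33563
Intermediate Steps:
d(L) = (-1 + L)*(-2 + 2*L) (d(L) = (L + (-2 + L))*(L - 1) = (-2 + 2*L)*(-1 + L) = (-1 + L)*(-2 + 2*L))
s = -380 (s = -70 - 310 = -380)
l = 62 (l = ((2 - 4*5 + 2*5²) - 1)*2 = ((2 - 20 + 2*25) - 1)*2 = ((2 - 20 + 50) - 1)*2 = (32 - 1)*2 = 31*2 = 62)
-10003 + s*l = -10003 - 380*62 = -10003 - 23560 = -33563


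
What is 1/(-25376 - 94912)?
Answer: -1/120288 ≈ -8.3134e-6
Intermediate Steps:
1/(-25376 - 94912) = 1/(-120288) = -1/120288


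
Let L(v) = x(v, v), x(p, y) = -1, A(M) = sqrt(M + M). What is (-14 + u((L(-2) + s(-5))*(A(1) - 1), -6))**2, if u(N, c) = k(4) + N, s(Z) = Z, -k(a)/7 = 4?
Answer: 1368 + 432*sqrt(2) ≈ 1978.9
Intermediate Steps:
A(M) = sqrt(2)*sqrt(M) (A(M) = sqrt(2*M) = sqrt(2)*sqrt(M))
k(a) = -28 (k(a) = -7*4 = -28)
L(v) = -1
u(N, c) = -28 + N
(-14 + u((L(-2) + s(-5))*(A(1) - 1), -6))**2 = (-14 + (-28 + (-1 - 5)*(sqrt(2)*sqrt(1) - 1)))**2 = (-14 + (-28 - 6*(sqrt(2)*1 - 1)))**2 = (-14 + (-28 - 6*(sqrt(2) - 1)))**2 = (-14 + (-28 - 6*(-1 + sqrt(2))))**2 = (-14 + (-28 + (6 - 6*sqrt(2))))**2 = (-14 + (-22 - 6*sqrt(2)))**2 = (-36 - 6*sqrt(2))**2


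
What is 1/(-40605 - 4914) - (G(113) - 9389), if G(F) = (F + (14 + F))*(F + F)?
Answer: -2041572670/45519 ≈ -44851.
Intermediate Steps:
G(F) = 2*F*(14 + 2*F) (G(F) = (14 + 2*F)*(2*F) = 2*F*(14 + 2*F))
1/(-40605 - 4914) - (G(113) - 9389) = 1/(-40605 - 4914) - (4*113*(7 + 113) - 9389) = 1/(-45519) - (4*113*120 - 9389) = -1/45519 - (54240 - 9389) = -1/45519 - 1*44851 = -1/45519 - 44851 = -2041572670/45519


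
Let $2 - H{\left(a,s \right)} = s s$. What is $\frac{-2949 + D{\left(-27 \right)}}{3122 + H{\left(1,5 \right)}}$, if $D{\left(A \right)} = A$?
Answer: $- \frac{992}{1033} \approx -0.96031$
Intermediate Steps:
$H{\left(a,s \right)} = 2 - s^{2}$ ($H{\left(a,s \right)} = 2 - s s = 2 - s^{2}$)
$\frac{-2949 + D{\left(-27 \right)}}{3122 + H{\left(1,5 \right)}} = \frac{-2949 - 27}{3122 + \left(2 - 5^{2}\right)} = - \frac{2976}{3122 + \left(2 - 25\right)} = - \frac{2976}{3122 - 23} = - \frac{2976}{3099} = \left(-2976\right) \frac{1}{3099} = - \frac{992}{1033}$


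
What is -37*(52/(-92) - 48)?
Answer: 41329/23 ≈ 1796.9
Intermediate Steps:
-37*(52/(-92) - 48) = -37*(52*(-1/92) - 48) = -37*(-13/23 - 48) = -37*(-1117/23) = 41329/23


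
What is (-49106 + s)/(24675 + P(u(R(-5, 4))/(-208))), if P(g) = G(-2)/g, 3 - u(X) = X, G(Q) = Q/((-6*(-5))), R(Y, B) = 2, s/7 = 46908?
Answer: 4188750/370333 ≈ 11.311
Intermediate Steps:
s = 328356 (s = 7*46908 = 328356)
G(Q) = Q/30
u(X) = 3 - X
P(g) = -1/(15*g) (P(g) = ((1/30)*(-2))/g = -1/(15*g))
(-49106 + s)/(24675 + P(u(R(-5, 4))/(-208))) = (-49106 + 328356)/(24675 - (-208/(3 - 1*2))/15) = 279250/(24675 - (-208/(3 - 2))/15) = 279250/(24675 - 1/(15*(1*(-1/208)))) = 279250/(24675 - 1/(15*(-1/208))) = 279250/(24675 - 1/15*(-208)) = 279250/(24675 + 208/15) = 279250/(370333/15) = 279250*(15/370333) = 4188750/370333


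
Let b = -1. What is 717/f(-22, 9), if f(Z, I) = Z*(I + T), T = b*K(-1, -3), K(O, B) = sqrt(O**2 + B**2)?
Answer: -6453/1562 - 717*sqrt(10)/1562 ≈ -5.5828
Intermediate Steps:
K(O, B) = sqrt(B**2 + O**2)
T = -sqrt(10) (T = -sqrt((-3)**2 + (-1)**2) = -sqrt(9 + 1) = -sqrt(10) ≈ -3.1623)
f(Z, I) = Z*(I - sqrt(10))
717/f(-22, 9) = 717/((-22*(9 - sqrt(10)))) = 717/(-198 + 22*sqrt(10))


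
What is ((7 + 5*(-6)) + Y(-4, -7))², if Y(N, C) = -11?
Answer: 1156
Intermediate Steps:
((7 + 5*(-6)) + Y(-4, -7))² = ((7 + 5*(-6)) - 11)² = ((7 - 30) - 11)² = (-23 - 11)² = (-34)² = 1156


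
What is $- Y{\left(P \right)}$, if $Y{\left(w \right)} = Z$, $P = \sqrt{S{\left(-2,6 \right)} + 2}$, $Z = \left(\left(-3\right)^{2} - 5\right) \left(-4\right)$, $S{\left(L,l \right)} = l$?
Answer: $16$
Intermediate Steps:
$Z = -16$ ($Z = \left(9 - 5\right) \left(-4\right) = 4 \left(-4\right) = -16$)
$P = 2 \sqrt{2}$ ($P = \sqrt{6 + 2} = \sqrt{8} = 2 \sqrt{2} \approx 2.8284$)
$Y{\left(w \right)} = -16$
$- Y{\left(P \right)} = \left(-1\right) \left(-16\right) = 16$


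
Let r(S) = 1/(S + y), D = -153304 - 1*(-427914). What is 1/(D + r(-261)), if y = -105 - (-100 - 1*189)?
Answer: 77/21144969 ≈ 3.6415e-6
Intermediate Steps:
y = 184 (y = -105 - (-100 - 189) = -105 - 1*(-289) = -105 + 289 = 184)
D = 274610 (D = -153304 + 427914 = 274610)
r(S) = 1/(184 + S) (r(S) = 1/(S + 184) = 1/(184 + S))
1/(D + r(-261)) = 1/(274610 + 1/(184 - 261)) = 1/(274610 + 1/(-77)) = 1/(274610 - 1/77) = 1/(21144969/77) = 77/21144969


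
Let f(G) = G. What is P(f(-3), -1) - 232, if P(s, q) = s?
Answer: -235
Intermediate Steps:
P(f(-3), -1) - 232 = -3 - 232 = -235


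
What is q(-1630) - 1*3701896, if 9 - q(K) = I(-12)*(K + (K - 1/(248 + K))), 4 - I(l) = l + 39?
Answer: -5219630171/1382 ≈ -3.7769e+6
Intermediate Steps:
I(l) = -35 - l (I(l) = 4 - (l + 39) = 4 - (39 + l) = 4 + (-39 - l) = -35 - l)
q(K) = 9 - 23/(248 + K) + 46*K (q(K) = 9 - (-35 - 1*(-12))*(K + (K - 1/(248 + K))) = 9 - (-35 + 12)*(-1/(248 + K) + 2*K) = 9 - (-23)*(-1/(248 + K) + 2*K) = 9 - (-46*K + 23/(248 + K)) = 9 + (-23/(248 + K) + 46*K) = 9 - 23/(248 + K) + 46*K)
q(-1630) - 1*3701896 = (2209 + 46*(-1630)² + 11417*(-1630))/(248 - 1630) - 1*3701896 = (2209 + 46*2656900 - 18609710)/(-1382) - 3701896 = -(2209 + 122217400 - 18609710)/1382 - 3701896 = -1/1382*103609899 - 3701896 = -103609899/1382 - 3701896 = -5219630171/1382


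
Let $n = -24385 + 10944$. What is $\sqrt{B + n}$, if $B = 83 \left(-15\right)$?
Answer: $i \sqrt{14686} \approx 121.19 i$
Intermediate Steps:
$B = -1245$
$n = -13441$
$\sqrt{B + n} = \sqrt{-1245 - 13441} = \sqrt{-14686} = i \sqrt{14686}$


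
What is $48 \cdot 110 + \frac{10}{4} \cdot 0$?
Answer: $5280$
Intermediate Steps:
$48 \cdot 110 + \frac{10}{4} \cdot 0 = 5280 + 10 \cdot \frac{1}{4} \cdot 0 = 5280 + \frac{5}{2} \cdot 0 = 5280 + 0 = 5280$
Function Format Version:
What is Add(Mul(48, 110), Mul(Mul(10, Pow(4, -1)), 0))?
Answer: 5280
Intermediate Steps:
Add(Mul(48, 110), Mul(Mul(10, Pow(4, -1)), 0)) = Add(5280, Mul(Mul(10, Rational(1, 4)), 0)) = Add(5280, Mul(Rational(5, 2), 0)) = Add(5280, 0) = 5280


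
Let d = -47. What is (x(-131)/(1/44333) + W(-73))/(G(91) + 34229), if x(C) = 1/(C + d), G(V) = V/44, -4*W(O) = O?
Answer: -903859/134048863 ≈ -0.0067428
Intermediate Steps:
W(O) = -O/4
G(V) = V/44 (G(V) = V*(1/44) = V/44)
x(C) = 1/(-47 + C) (x(C) = 1/(C - 47) = 1/(-47 + C))
(x(-131)/(1/44333) + W(-73))/(G(91) + 34229) = (1/((-47 - 131)*(1/44333)) - ¼*(-73))/((1/44)*91 + 34229) = (1/((-178)*(1/44333)) + 73/4)/(91/44 + 34229) = (-1/178*44333 + 73/4)/(1506167/44) = (-44333/178 + 73/4)*(44/1506167) = -82169/356*44/1506167 = -903859/134048863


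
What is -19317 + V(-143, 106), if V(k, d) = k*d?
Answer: -34475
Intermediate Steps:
V(k, d) = d*k
-19317 + V(-143, 106) = -19317 + 106*(-143) = -19317 - 15158 = -34475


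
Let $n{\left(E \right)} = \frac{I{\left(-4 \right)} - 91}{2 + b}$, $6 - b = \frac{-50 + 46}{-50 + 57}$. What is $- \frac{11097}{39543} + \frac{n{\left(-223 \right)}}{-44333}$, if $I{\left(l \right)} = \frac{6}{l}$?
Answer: $- \frac{3932292529}{14024478552} \approx -0.28039$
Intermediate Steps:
$b = \frac{46}{7}$ ($b = 6 - \frac{-50 + 46}{-50 + 57} = 6 - - \frac{4}{7} = 6 + \frac{4}{7} = \frac{46}{7} \approx 6.5714$)
$n{\left(E \right)} = - \frac{259}{24}$ ($n{\left(E \right)} = \frac{\frac{6}{-4} - 91}{2 + \frac{46}{7}} = \frac{6 \left(- \frac{1}{4}\right) - 91}{\frac{60}{7}} = \left(- \frac{3}{2} - 91\right) \frac{7}{60} = \left(- \frac{185}{2}\right) \frac{7}{60} = - \frac{259}{24}$)
$- \frac{11097}{39543} + \frac{n{\left(-223 \right)}}{-44333} = - \frac{11097}{39543} - \frac{259}{24 \left(-44333\right)} = \left(-11097\right) \frac{1}{39543} - - \frac{259}{1063992} = - \frac{3699}{13181} + \frac{259}{1063992} = - \frac{3932292529}{14024478552}$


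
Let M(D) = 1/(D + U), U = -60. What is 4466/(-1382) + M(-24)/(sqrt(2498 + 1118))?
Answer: -2233/691 - sqrt(226)/75936 ≈ -3.2317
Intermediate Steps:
M(D) = 1/(-60 + D) (M(D) = 1/(D - 60) = 1/(-60 + D))
4466/(-1382) + M(-24)/(sqrt(2498 + 1118)) = 4466/(-1382) + 1/((-60 - 24)*(sqrt(2498 + 1118))) = 4466*(-1/1382) + 1/((-84)*(sqrt(3616))) = -2233/691 - sqrt(226)/904/84 = -2233/691 - sqrt(226)/75936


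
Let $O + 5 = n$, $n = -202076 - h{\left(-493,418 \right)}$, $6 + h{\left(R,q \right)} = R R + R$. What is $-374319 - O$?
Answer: $70312$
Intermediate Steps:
$h{\left(R,q \right)} = -6 + R + R^{2}$ ($h{\left(R,q \right)} = -6 + \left(R R + R\right) = -6 + \left(R^{2} + R\right) = -6 + \left(R + R^{2}\right) = -6 + R + R^{2}$)
$n = -444626$ ($n = -202076 - \left(-6 - 493 + \left(-493\right)^{2}\right) = -202076 - \left(-6 - 493 + 243049\right) = -202076 - 242550 = -444626$)
$O = -444631$ ($O = -5 - 444626 = -444631$)
$-374319 - O = -374319 - -444631 = -374319 + 444631 = 70312$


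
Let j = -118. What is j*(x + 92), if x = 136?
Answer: -26904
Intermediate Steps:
j*(x + 92) = -118*(136 + 92) = -118*228 = -26904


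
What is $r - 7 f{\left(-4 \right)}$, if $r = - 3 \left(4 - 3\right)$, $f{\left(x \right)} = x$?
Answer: $25$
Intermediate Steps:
$r = -3$ ($r = \left(-3\right) 1 = -3$)
$r - 7 f{\left(-4 \right)} = -3 - -28 = -3 + 28 = 25$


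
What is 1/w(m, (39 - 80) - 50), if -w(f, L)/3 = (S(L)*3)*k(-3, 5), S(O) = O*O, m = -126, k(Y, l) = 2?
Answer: -1/149058 ≈ -6.7088e-6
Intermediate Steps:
S(O) = O²
w(f, L) = -18*L² (w(f, L) = -3*L²*3*2 = -3*3*L²*2 = -18*L²)
1/w(m, (39 - 80) - 50) = 1/(-18*((39 - 80) - 50)²) = 1/(-18*(-41 - 50)²) = 1/(-18*(-91)²) = 1/(-18*8281) = 1/(-149058) = -1/149058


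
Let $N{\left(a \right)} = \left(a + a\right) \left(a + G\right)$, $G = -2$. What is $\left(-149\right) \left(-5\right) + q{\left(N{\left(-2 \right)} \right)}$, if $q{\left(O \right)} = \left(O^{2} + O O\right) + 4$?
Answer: $1261$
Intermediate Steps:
$N{\left(a \right)} = 2 a \left(-2 + a\right)$ ($N{\left(a \right)} = \left(a + a\right) \left(a - 2\right) = 2 a \left(-2 + a\right)$)
$q{\left(O \right)} = 4 + 2 O^{2}$ ($q{\left(O \right)} = \left(O^{2} + O^{2}\right) + 4 = 2 O^{2} + 4 = 4 + 2 O^{2}$)
$\left(-149\right) \left(-5\right) + q{\left(N{\left(-2 \right)} \right)} = \left(-149\right) \left(-5\right) + \left(4 + 2 \left(2 \left(-2\right) \left(-2 - 2\right)\right)^{2}\right) = 745 + \left(4 + 2 \left(2 \left(-2\right) \left(-4\right)\right)^{2}\right) = 745 + \left(4 + 2 \cdot 16^{2}\right) = 745 + \left(4 + 2 \cdot 256\right) = 745 + \left(4 + 512\right) = 745 + 516 = 1261$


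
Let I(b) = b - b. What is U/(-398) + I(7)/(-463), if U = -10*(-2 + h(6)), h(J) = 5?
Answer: 15/199 ≈ 0.075377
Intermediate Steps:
I(b) = 0
U = -30 (U = -10*(-2 + 5) = -10*3 = -30)
U/(-398) + I(7)/(-463) = -30/(-398) + 0/(-463) = -30*(-1/398) + 0*(-1/463) = 15/199 + 0 = 15/199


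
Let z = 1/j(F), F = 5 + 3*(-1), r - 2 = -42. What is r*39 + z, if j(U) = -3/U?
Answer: -4682/3 ≈ -1560.7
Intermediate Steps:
r = -40 (r = 2 - 42 = -40)
F = 2 (F = 5 - 3 = 2)
z = -2/3 (z = 1/(-3/2) = -2/3 ≈ -0.66667)
r*39 + z = -40*39 - 2/3 = -1560 - 2/3 = -4682/3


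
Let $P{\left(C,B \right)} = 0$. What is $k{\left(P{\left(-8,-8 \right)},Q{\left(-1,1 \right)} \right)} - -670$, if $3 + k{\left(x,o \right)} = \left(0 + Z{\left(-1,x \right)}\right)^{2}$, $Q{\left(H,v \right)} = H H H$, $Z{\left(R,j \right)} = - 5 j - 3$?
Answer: $676$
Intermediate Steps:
$Z{\left(R,j \right)} = -3 - 5 j$
$Q{\left(H,v \right)} = H^{3}$ ($Q{\left(H,v \right)} = H^{2} H = H^{3}$)
$k{\left(x,o \right)} = -3 + \left(-3 - 5 x\right)^{2}$ ($k{\left(x,o \right)} = -3 + \left(0 - \left(3 + 5 x\right)\right)^{2} = -3 + \left(-3 - 5 x\right)^{2}$)
$k{\left(P{\left(-8,-8 \right)},Q{\left(-1,1 \right)} \right)} - -670 = \left(-3 + \left(3 + 5 \cdot 0\right)^{2}\right) - -670 = \left(-3 + \left(3 + 0\right)^{2}\right) + 670 = \left(-3 + 3^{2}\right) + 670 = \left(-3 + 9\right) + 670 = 6 + 670 = 676$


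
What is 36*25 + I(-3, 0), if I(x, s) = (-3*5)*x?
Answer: 945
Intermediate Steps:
I(x, s) = -15*x
36*25 + I(-3, 0) = 36*25 - 15*(-3) = 900 + 45 = 945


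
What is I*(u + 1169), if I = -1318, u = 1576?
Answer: -3617910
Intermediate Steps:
I*(u + 1169) = -1318*(1576 + 1169) = -1318*2745 = -3617910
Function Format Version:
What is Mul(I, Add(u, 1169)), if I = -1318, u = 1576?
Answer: -3617910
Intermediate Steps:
Mul(I, Add(u, 1169)) = Mul(-1318, Add(1576, 1169)) = Mul(-1318, 2745) = -3617910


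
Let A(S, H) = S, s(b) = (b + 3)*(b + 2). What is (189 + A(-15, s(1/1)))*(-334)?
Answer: -58116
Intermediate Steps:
s(b) = (2 + b)*(3 + b) (s(b) = (3 + b)*(2 + b) = (2 + b)*(3 + b))
(189 + A(-15, s(1/1)))*(-334) = (189 - 15)*(-334) = 174*(-334) = -58116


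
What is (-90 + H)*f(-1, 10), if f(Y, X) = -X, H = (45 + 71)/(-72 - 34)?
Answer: 48280/53 ≈ 910.94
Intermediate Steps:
H = -58/53 (H = 116/(-106) = 116*(-1/106) = -58/53 ≈ -1.0943)
(-90 + H)*f(-1, 10) = (-90 - 58/53)*(-1*10) = -4828/53*(-10) = 48280/53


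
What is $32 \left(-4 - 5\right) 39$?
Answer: $-11232$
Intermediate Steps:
$32 \left(-4 - 5\right) 39 = 32 \left(-9\right) 39 = \left(-288\right) 39 = -11232$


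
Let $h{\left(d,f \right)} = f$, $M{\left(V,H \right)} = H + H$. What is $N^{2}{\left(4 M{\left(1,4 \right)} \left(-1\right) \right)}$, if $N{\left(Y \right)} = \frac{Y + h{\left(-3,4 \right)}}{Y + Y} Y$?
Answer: $196$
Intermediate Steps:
$M{\left(V,H \right)} = 2 H$
$N{\left(Y \right)} = 2 + \frac{Y}{2}$ ($N{\left(Y \right)} = \frac{Y + 4}{Y + Y} Y = \frac{4 + Y}{2 Y} Y = 2 + \frac{Y}{2}$)
$N^{2}{\left(4 M{\left(1,4 \right)} \left(-1\right) \right)} = \left(2 + \frac{4 \cdot 2 \cdot 4 \left(-1\right)}{2}\right)^{2} = \left(2 + \frac{4 \cdot 8 \left(-1\right)}{2}\right)^{2} = \left(2 + \frac{32 \left(-1\right)}{2}\right)^{2} = \left(2 + \frac{1}{2} \left(-32\right)\right)^{2} = \left(2 - 16\right)^{2} = \left(-14\right)^{2} = 196$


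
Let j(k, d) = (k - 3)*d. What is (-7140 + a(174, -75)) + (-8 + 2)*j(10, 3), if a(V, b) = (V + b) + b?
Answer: -7242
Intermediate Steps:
j(k, d) = d*(-3 + k) (j(k, d) = (-3 + k)*d = d*(-3 + k))
a(V, b) = V + 2*b
(-7140 + a(174, -75)) + (-8 + 2)*j(10, 3) = (-7140 + (174 + 2*(-75))) + (-8 + 2)*(3*(-3 + 10)) = (-7140 + (174 - 150)) - 18*7 = (-7140 + 24) - 6*21 = -7116 - 126 = -7242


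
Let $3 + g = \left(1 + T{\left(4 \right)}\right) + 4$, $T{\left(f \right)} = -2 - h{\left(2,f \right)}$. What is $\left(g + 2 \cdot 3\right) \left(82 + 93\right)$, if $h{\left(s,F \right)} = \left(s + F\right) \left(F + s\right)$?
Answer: $-5250$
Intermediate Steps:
$h{\left(s,F \right)} = \left(F + s\right)^{2}$ ($h{\left(s,F \right)} = \left(F + s\right) \left(F + s\right) = \left(F + s\right)^{2}$)
$T{\left(f \right)} = -2 - \left(2 + f\right)^{2}$ ($T{\left(f \right)} = -2 - \left(f + 2\right)^{2} = -2 - \left(2 + f\right)^{2}$)
$g = -36$ ($g = -3 + \left(\left(1 - \left(2 + \left(2 + 4\right)^{2}\right)\right) + 4\right) = -3 + \left(\left(1 - 38\right) + 4\right) = -3 + \left(-37 + 4\right) = -3 - 33 = -36$)
$\left(g + 2 \cdot 3\right) \left(82 + 93\right) = \left(-36 + 2 \cdot 3\right) \left(82 + 93\right) = \left(-36 + 6\right) 175 = \left(-30\right) 175 = -5250$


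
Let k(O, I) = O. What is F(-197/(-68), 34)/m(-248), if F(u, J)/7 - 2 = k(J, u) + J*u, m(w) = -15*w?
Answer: 1883/7440 ≈ 0.25309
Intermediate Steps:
F(u, J) = 14 + 7*J + 7*J*u (F(u, J) = 14 + 7*(J + J*u) = 14 + (7*J + 7*J*u) = 14 + 7*J + 7*J*u)
F(-197/(-68), 34)/m(-248) = (14 + 7*34 + 7*34*(-197/(-68)))/((-15*(-248))) = (14 + 238 + 7*34*(-197*(-1/68)))/3720 = (14 + 238 + 7*34*(197/68))*(1/3720) = (14 + 238 + 1379/2)*(1/3720) = (1883/2)*(1/3720) = 1883/7440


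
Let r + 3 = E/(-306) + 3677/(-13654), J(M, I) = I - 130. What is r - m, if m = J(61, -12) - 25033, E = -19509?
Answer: 8786415671/348177 ≈ 25236.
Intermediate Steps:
J(M, I) = -130 + I
r = 21059696/348177 (r = -3 + (-19509/(-306) + 3677/(-13654)) = -3 + (-19509*(-1/306) + 3677*(-1/13654)) = -3 + (6503/102 - 3677/13654) = -3 + 22104227/348177 = 21059696/348177 ≈ 60.486)
m = -25175 (m = (-130 - 12) - 25033 = -142 - 25033 = -25175)
r - m = 21059696/348177 - 1*(-25175) = 21059696/348177 + 25175 = 8786415671/348177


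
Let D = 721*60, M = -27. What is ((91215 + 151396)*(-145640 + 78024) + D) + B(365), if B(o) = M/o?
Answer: -5987584872367/365 ≈ -1.6404e+10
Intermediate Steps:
B(o) = -27/o
D = 43260
((91215 + 151396)*(-145640 + 78024) + D) + B(365) = ((91215 + 151396)*(-145640 + 78024) + 43260) - 27/365 = (242611*(-67616) + 43260) - 27*1/365 = (-16404385376 + 43260) - 27/365 = -16404342116 - 27/365 = -5987584872367/365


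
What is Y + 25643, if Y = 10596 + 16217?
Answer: 52456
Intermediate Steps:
Y = 26813
Y + 25643 = 26813 + 25643 = 52456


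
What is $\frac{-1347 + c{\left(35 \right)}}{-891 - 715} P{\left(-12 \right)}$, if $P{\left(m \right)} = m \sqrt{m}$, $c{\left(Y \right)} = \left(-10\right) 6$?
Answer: $- \frac{16884 i \sqrt{3}}{803} \approx - 36.418 i$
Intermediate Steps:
$c{\left(Y \right)} = -60$
$P{\left(m \right)} = m^{\frac{3}{2}}$
$\frac{-1347 + c{\left(35 \right)}}{-891 - 715} P{\left(-12 \right)} = \frac{-1347 - 60}{-891 - 715} \left(-12\right)^{\frac{3}{2}} = - \frac{1407}{-1606} \left(- 24 i \sqrt{3}\right) = \left(-1407\right) \left(- \frac{1}{1606}\right) \left(- 24 i \sqrt{3}\right) = \frac{1407 \left(- 24 i \sqrt{3}\right)}{1606} = - \frac{16884 i \sqrt{3}}{803}$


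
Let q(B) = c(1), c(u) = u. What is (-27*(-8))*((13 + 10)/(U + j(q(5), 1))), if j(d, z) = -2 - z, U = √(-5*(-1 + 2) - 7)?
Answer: -4968/7 - 3312*I*√3/7 ≈ -709.71 - 819.51*I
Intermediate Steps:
U = 2*I*√3 (U = √(-5*1 - 7) = √(-5 - 7) = √(-12) = 2*I*√3 ≈ 3.4641*I)
q(B) = 1
(-27*(-8))*((13 + 10)/(U + j(q(5), 1))) = (-27*(-8))*((13 + 10)/(2*I*√3 + (-2 - 1*1))) = 216*(23/(2*I*√3 + (-2 - 1))) = 216*(23/(2*I*√3 - 3)) = 216*(23/(-3 + 2*I*√3)) = 4968/(-3 + 2*I*√3)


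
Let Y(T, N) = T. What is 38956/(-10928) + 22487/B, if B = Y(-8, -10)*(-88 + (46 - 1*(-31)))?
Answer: 15144363/60104 ≈ 251.97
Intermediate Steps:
B = 88 (B = -8*(-88 + (46 - 1*(-31))) = -8*(-88 + (46 + 31)) = -8*(-88 + 77) = -8*(-11) = 88)
38956/(-10928) + 22487/B = 38956/(-10928) + 22487/88 = 38956*(-1/10928) + 22487*(1/88) = -9739/2732 + 22487/88 = 15144363/60104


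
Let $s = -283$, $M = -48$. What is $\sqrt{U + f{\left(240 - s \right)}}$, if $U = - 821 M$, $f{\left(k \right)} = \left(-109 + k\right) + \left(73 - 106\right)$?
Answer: $3 \sqrt{4421} \approx 199.47$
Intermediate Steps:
$f{\left(k \right)} = -142 + k$ ($f{\left(k \right)} = \left(-109 + k\right) + \left(73 - 106\right) = \left(-109 + k\right) - 33 = -142 + k$)
$U = 39408$ ($U = \left(-821\right) \left(-48\right) = 39408$)
$\sqrt{U + f{\left(240 - s \right)}} = \sqrt{39408 + \left(-142 + \left(240 - -283\right)\right)} = \sqrt{39408 + \left(-142 + \left(240 + 283\right)\right)} = \sqrt{39408 + \left(-142 + 523\right)} = \sqrt{39408 + 381} = \sqrt{39789} = 3 \sqrt{4421}$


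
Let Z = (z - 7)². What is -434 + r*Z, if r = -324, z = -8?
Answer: -73334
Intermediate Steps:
Z = 225 (Z = (-8 - 7)² = (-15)² = 225)
-434 + r*Z = -434 - 324*225 = -434 - 72900 = -73334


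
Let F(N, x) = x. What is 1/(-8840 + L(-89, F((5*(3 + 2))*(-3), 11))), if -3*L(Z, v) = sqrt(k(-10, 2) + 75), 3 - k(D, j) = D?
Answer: -9945/87913789 + 3*sqrt(22)/351655156 ≈ -0.00011308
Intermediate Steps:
k(D, j) = 3 - D
L(Z, v) = -2*sqrt(22)/3 (L(Z, v) = -sqrt((3 - 1*(-10)) + 75)/3 = -sqrt((3 + 10) + 75)/3 = -sqrt(13 + 75)/3 = -2*sqrt(22)/3)
1/(-8840 + L(-89, F((5*(3 + 2))*(-3), 11))) = 1/(-8840 - 2*sqrt(22)/3)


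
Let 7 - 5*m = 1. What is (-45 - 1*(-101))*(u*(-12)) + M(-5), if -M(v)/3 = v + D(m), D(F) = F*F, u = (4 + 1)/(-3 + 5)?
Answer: -41733/25 ≈ -1669.3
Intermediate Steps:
m = 6/5 (m = 7/5 - ⅕*1 = 7/5 - ⅕ = 6/5 ≈ 1.2000)
u = 5/2 ≈ 2.5000
D(F) = F²
M(v) = -108/25 - 3*v (M(v) = -3*(v + (6/5)²) = -3*(v + 36/25) = -3*(36/25 + v) = -108/25 - 3*v)
(-45 - 1*(-101))*(u*(-12)) + M(-5) = (-45 - 1*(-101))*((5/2)*(-12)) + (-108/25 - 3*(-5)) = (-45 + 101)*(-30) + (-108/25 + 15) = 56*(-30) + 267/25 = -1680 + 267/25 = -41733/25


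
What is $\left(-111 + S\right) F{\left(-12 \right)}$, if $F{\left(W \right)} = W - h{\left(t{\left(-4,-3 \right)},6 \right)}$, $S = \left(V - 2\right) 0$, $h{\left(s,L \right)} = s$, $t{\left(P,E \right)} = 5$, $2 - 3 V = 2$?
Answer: $1887$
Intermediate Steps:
$V = 0$ ($V = \frac{2}{3} - \frac{2}{3} = 0$)
$S = 0$ ($S = \left(0 - 2\right) 0 = \left(-2\right) 0 = 0$)
$F{\left(W \right)} = -5 + W$ ($F{\left(W \right)} = W - 5 = -5 + W$)
$\left(-111 + S\right) F{\left(-12 \right)} = \left(-111 + 0\right) \left(-5 - 12\right) = \left(-111\right) \left(-17\right) = 1887$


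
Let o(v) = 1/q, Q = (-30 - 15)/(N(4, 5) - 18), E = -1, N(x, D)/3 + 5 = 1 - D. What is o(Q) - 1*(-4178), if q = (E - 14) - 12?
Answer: 112805/27 ≈ 4178.0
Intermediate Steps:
N(x, D) = -12 - 3*D (N(x, D) = -15 + 3*(1 - D) = -15 + (3 - 3*D) = -12 - 3*D)
Q = 1 (Q = (-30 - 15)/((-12 - 3*5) - 18) = -45/((-12 - 15) - 18) = -45/(-27 - 18) = -45/(-45) = -45*(-1/45) = 1)
q = -27 (q = (-1 - 14) - 12 = -15 - 12 = -27)
o(v) = -1/27 (o(v) = 1/(-27) = -1/27)
o(Q) - 1*(-4178) = -1/27 - 1*(-4178) = -1/27 + 4178 = 112805/27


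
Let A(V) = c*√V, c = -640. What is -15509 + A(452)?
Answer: -15509 - 1280*√113 ≈ -29116.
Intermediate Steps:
A(V) = -640*√V
-15509 + A(452) = -15509 - 1280*√113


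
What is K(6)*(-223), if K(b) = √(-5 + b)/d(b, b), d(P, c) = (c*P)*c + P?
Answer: -223/222 ≈ -1.0045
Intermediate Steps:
d(P, c) = P + P*c² (d(P, c) = (P*c)*c + P = P*c² + P = P + P*c²)
K(b) = √(-5 + b)/(b*(1 + b²)) (K(b) = √(-5 + b)/((b*(1 + b²))) = √(-5 + b)*(1/(b*(1 + b²))) = √(-5 + b)/(b*(1 + b²)))
K(6)*(-223) = (√(-5 + 6)/(6 + 6³))*(-223) = (√1/(6 + 216))*(-223) = (1/222)*(-223) = -223/222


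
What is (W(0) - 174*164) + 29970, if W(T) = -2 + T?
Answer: 1432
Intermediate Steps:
(W(0) - 174*164) + 29970 = ((-2 + 0) - 174*164) + 29970 = (-2 - 28536) + 29970 = -28538 + 29970 = 1432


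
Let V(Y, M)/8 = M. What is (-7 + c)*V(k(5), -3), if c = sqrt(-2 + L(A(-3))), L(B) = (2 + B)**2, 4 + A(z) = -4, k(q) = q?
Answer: 168 - 24*sqrt(34) ≈ 28.057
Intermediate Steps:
A(z) = -8 (A(z) = -4 - 4 = -8)
V(Y, M) = 8*M
c = sqrt(34) (c = sqrt(-2 + (2 - 8)**2) = sqrt(-2 + (-6)**2) = sqrt(-2 + 36) = sqrt(34) ≈ 5.8309)
(-7 + c)*V(k(5), -3) = (-7 + sqrt(34))*(8*(-3)) = (-7 + sqrt(34))*(-24) = 168 - 24*sqrt(34)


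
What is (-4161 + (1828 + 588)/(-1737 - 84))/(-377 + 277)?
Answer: 7579597/182100 ≈ 41.623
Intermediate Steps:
(-4161 + (1828 + 588)/(-1737 - 84))/(-377 + 277) = (-4161 + 2416/(-1821))/(-100) = (-4161 + 2416*(-1/1821))*(-1/100) = (-4161 - 2416/1821)*(-1/100) = -7579597/1821*(-1/100) = 7579597/182100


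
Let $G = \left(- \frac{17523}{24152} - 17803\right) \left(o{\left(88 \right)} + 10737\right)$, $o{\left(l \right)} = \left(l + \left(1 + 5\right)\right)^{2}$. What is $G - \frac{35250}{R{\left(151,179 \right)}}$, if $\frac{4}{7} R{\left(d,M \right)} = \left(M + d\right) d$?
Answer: $- \frac{97856360533241309}{280815304} \approx -3.4847 \cdot 10^{8}$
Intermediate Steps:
$o{\left(l \right)} = \left(6 + l\right)^{2}$ ($o{\left(l \right)} = \left(l + 6\right)^{2} = \left(6 + l\right)^{2}$)
$R{\left(d,M \right)} = \frac{7 d \left(M + d\right)}{4}$ ($R{\left(d,M \right)} = \frac{7 \left(M + d\right) d}{4} = \frac{7 d \left(M + d\right)}{4}$)
$G = - \frac{8416303467767}{24152}$ ($G = \left(- \frac{17523}{24152} - 17803\right) \left(\left(6 + 88\right)^{2} + 10737\right) = \left(\left(-17523\right) \frac{1}{24152} - 17803\right) \left(94^{2} + 10737\right) = \left(- \frac{17523}{24152} - 17803\right) \left(8836 + 10737\right) = \left(- \frac{429995579}{24152}\right) 19573 = - \frac{8416303467767}{24152} \approx -3.4847 \cdot 10^{8}$)
$G - \frac{35250}{R{\left(151,179 \right)}} = - \frac{8416303467767}{24152} - \frac{35250}{\frac{7}{4} \cdot 151 \left(179 + 151\right)} = - \frac{8416303467767}{24152} - \frac{35250}{\frac{7}{4} \cdot 151 \cdot 330} = - \frac{8416303467767}{24152} - \frac{35250}{\frac{174405}{2}} = - \frac{8416303467767}{24152} - \frac{4700}{11627} = - \frac{97856360533241309}{280815304}$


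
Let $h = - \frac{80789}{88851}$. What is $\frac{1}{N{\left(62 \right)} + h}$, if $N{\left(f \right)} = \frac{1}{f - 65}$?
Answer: $- \frac{29617}{36802} \approx -0.80477$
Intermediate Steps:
$N{\left(f \right)} = \frac{1}{-65 + f}$
$h = - \frac{80789}{88851}$ ($h = \left(-80789\right) \frac{1}{88851} = - \frac{80789}{88851} \approx -0.90926$)
$\frac{1}{N{\left(62 \right)} + h} = \frac{1}{\frac{1}{-65 + 62} - \frac{80789}{88851}} = \frac{1}{\frac{1}{-3} - \frac{80789}{88851}} = \frac{1}{- \frac{1}{3} - \frac{80789}{88851}} = \frac{1}{- \frac{36802}{29617}} = - \frac{29617}{36802}$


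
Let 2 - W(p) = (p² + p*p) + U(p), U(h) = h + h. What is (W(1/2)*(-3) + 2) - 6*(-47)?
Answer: 565/2 ≈ 282.50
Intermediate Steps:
U(h) = 2*h
W(p) = 2 - 2*p - 2*p² (W(p) = 2 - ((p² + p*p) + 2*p) = 2 - ((p² + p²) + 2*p) = 2 - (2*p² + 2*p) = 2 - (2*p + 2*p²) = 2 + (-2*p - 2*p²) = 2 - 2*p - 2*p²)
(W(1/2)*(-3) + 2) - 6*(-47) = ((2 - 2/2 - 2*(1/2)²)*(-3) + 2) - 6*(-47) = ((2 - 2/2 - 2*(1*(½))²)*(-3) + 2) + 282 = ((2 - 2*½ - 2*(½)²)*(-3) + 2) + 282 = ((2 - 1 - 2*¼)*(-3) + 2) + 282 = ((2 - 1 - ½)*(-3) + 2) + 282 = ((½)*(-3) + 2) + 282 = (-3/2 + 2) + 282 = ½ + 282 = 565/2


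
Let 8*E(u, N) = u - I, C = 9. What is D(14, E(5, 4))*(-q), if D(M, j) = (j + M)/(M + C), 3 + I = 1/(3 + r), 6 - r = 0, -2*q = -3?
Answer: -1079/1104 ≈ -0.97736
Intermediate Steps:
q = 3/2 (q = -½*(-3) = 3/2 ≈ 1.5000)
r = 6 (r = 6 - 1*0 = 6 + 0 = 6)
I = -26/9 (I = -3 + 1/(3 + 6) = -3 + 1/9 = -3 + ⅑ = -26/9 ≈ -2.8889)
E(u, N) = 13/36 + u/8 (E(u, N) = (u - 1*(-26/9))/8 = (u + 26/9)/8 = (26/9 + u)/8 = 13/36 + u/8)
D(M, j) = (M + j)/(9 + M) (D(M, j) = (j + M)/(M + 9) = (M + j)/(9 + M))
D(14, E(5, 4))*(-q) = ((14 + (13/36 + (⅛)*5))/(9 + 14))*(-1*3/2) = ((14 + (13/36 + 5/8))/23)*(-3/2) = ((14 + 71/72)/23)*(-3/2) = ((1/23)*(1079/72))*(-3/2) = (1079/1656)*(-3/2) = -1079/1104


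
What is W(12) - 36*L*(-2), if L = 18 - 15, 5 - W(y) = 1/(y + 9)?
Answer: 4640/21 ≈ 220.95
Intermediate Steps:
W(y) = 5 - 1/(9 + y) (W(y) = 5 - 1/(y + 9) = 5 - 1/(9 + y))
L = 3
W(12) - 36*L*(-2) = (44 + 5*12)/(9 + 12) - 108*(-2) = (44 + 60)/21 - 36*(-6) = (1/21)*104 + 216 = 104/21 + 216 = 4640/21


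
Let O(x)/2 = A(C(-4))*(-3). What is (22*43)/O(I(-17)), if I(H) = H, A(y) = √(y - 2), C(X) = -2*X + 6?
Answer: -473*√3/18 ≈ -45.514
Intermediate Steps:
C(X) = 6 - 2*X
A(y) = √(-2 + y)
O(x) = -12*√3 (O(x) = 2*(√(-2 + (6 - 2*(-4)))*(-3)) = 2*(√(-2 + (6 + 8))*(-3)) = 2*(√(-2 + 14)*(-3)) = 2*(√12*(-3)) = 2*((2*√3)*(-3)) = 2*(-6*√3) = -12*√3)
(22*43)/O(I(-17)) = (22*43)/((-12*√3)) = 946*(-√3/36) = -473*√3/18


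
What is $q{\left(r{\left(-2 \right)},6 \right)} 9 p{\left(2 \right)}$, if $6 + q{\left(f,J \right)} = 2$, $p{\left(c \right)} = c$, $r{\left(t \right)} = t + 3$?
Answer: $-72$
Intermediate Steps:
$r{\left(t \right)} = 3 + t$
$q{\left(f,J \right)} = -4$ ($q{\left(f,J \right)} = -6 + 2 = -4$)
$q{\left(r{\left(-2 \right)},6 \right)} 9 p{\left(2 \right)} = \left(-4\right) 9 \cdot 2 = \left(-36\right) 2 = -72$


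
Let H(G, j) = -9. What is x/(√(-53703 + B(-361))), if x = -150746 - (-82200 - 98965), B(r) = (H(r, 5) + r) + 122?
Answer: -30419*I*√53951/53951 ≈ -130.96*I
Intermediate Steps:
B(r) = 113 + r (B(r) = (-9 + r) + 122 = 113 + r)
x = 30419 (x = -150746 - 1*(-181165) = -150746 + 181165 = 30419)
x/(√(-53703 + B(-361))) = 30419/(√(-53703 + (113 - 361))) = 30419/(√(-53703 - 248)) = 30419/(√(-53951)) = 30419/((I*√53951)) = 30419*(-I*√53951/53951) = -30419*I*√53951/53951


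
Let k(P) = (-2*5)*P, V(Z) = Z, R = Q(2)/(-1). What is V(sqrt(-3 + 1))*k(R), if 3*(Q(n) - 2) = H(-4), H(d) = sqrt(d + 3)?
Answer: sqrt(2)*(-10/3 + 20*I) ≈ -4.714 + 28.284*I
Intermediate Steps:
H(d) = sqrt(3 + d)
Q(n) = 2 + I/3 (Q(n) = 2 + sqrt(3 - 4)/3 = 2 + sqrt(-1)/3 = 2 + I/3)
R = -2 - I/3 (R = (2 + I/3)/(-1) = (2 + I/3)*(-1) = -2 - I/3 ≈ -2.0 - 0.33333*I)
k(P) = -10*P
V(sqrt(-3 + 1))*k(R) = sqrt(-3 + 1)*(-10*(-2 - I/3)) = sqrt(-2)*(20 + 10*I/3) = (I*sqrt(2))*(20 + 10*I/3) = I*sqrt(2)*(20 + 10*I/3)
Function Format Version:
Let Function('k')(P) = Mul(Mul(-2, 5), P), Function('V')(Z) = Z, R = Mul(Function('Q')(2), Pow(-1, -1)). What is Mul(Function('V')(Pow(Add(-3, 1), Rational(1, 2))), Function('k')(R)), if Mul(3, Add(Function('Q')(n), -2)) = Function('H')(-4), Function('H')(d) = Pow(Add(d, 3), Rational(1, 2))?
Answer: Mul(Pow(2, Rational(1, 2)), Add(Rational(-10, 3), Mul(20, I))) ≈ Add(-4.7140, Mul(28.284, I))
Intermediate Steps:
Function('H')(d) = Pow(Add(3, d), Rational(1, 2))
Function('Q')(n) = Add(2, Mul(Rational(1, 3), I)) (Function('Q')(n) = Add(2, Mul(Rational(1, 3), Pow(Add(3, -4), Rational(1, 2)))) = Add(2, Mul(Rational(1, 3), Pow(-1, Rational(1, 2)))) = Add(2, Mul(Rational(1, 3), I)))
R = Add(-2, Mul(Rational(-1, 3), I)) (R = Mul(Add(2, Mul(Rational(1, 3), I)), Pow(-1, -1)) = Mul(Add(2, Mul(Rational(1, 3), I)), -1) = Add(-2, Mul(Rational(-1, 3), I)) ≈ Add(-2.0000, Mul(-0.33333, I)))
Function('k')(P) = Mul(-10, P)
Mul(Function('V')(Pow(Add(-3, 1), Rational(1, 2))), Function('k')(R)) = Mul(Pow(Add(-3, 1), Rational(1, 2)), Mul(-10, Add(-2, Mul(Rational(-1, 3), I)))) = Mul(Pow(-2, Rational(1, 2)), Add(20, Mul(Rational(10, 3), I))) = Mul(Mul(I, Pow(2, Rational(1, 2))), Add(20, Mul(Rational(10, 3), I))) = Mul(I, Pow(2, Rational(1, 2)), Add(20, Mul(Rational(10, 3), I)))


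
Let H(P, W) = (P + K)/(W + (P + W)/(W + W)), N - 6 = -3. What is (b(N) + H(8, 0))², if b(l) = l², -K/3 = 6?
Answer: 81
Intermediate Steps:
K = -18 (K = -3*6 = -18)
N = 3 (N = 6 - 3 = 3)
H(P, W) = (-18 + P)/(W + (P + W)/(2*W)) (H(P, W) = (P - 18)/(W + (P + W)/(W + W)) = (-18 + P)/(W + (P + W)/((2*W))) = (-18 + P)/(W + (P + W)*(1/(2*W))) = (-18 + P)/(W + (P + W)/(2*W)))
(b(N) + H(8, 0))² = (3² + 2*0*(-18 + 8)/(8 + 0 + 2*0²))² = (9 + 2*0*(-10)/(8 + 0 + 2*0))² = (9 + 2*0*(-10)/(8 + 0 + 0))² = (9 + 2*0*(-10)/8)² = (9 + 2*0*(⅛)*(-10))² = (9 + 0)² = 9² = 81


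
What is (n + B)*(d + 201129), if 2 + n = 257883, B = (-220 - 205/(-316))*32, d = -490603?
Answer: -5736818600446/79 ≈ -7.2618e+10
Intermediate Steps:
B = -554520/79 (B = (-220 - 205*(-1/316))*32 = (-220 + 205/316)*32 = -69315/316*32 = -554520/79 ≈ -7019.2)
n = 257881 (n = -2 + 257883 = 257881)
(n + B)*(d + 201129) = (257881 - 554520/79)*(-490603 + 201129) = (19818079/79)*(-289474) = -5736818600446/79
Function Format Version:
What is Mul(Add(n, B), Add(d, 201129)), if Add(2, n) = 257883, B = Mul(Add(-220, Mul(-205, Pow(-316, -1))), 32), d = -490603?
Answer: Rational(-5736818600446, 79) ≈ -7.2618e+10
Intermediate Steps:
B = Rational(-554520, 79) (B = Mul(Add(-220, Mul(-205, Rational(-1, 316))), 32) = Mul(Add(-220, Rational(205, 316)), 32) = Mul(Rational(-69315, 316), 32) = Rational(-554520, 79) ≈ -7019.2)
n = 257881 (n = Add(-2, 257883) = 257881)
Mul(Add(n, B), Add(d, 201129)) = Mul(Add(257881, Rational(-554520, 79)), Add(-490603, 201129)) = Mul(Rational(19818079, 79), -289474) = Rational(-5736818600446, 79)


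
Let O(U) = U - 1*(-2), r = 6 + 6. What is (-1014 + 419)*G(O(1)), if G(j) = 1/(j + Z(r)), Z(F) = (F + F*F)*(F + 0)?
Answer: -119/375 ≈ -0.31733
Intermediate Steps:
r = 12
O(U) = 2 + U (O(U) = U + 2 = 2 + U)
Z(F) = F*(F + F**2) (Z(F) = (F + F**2)*F = F*(F + F**2))
G(j) = 1/(1872 + j) (G(j) = 1/(j + 12**2*(1 + 12)) = 1/(j + 144*13) = 1/(j + 1872) = 1/(1872 + j))
(-1014 + 419)*G(O(1)) = (-1014 + 419)/(1872 + (2 + 1)) = -595/(1872 + 3) = -595/1875 = -595*1/1875 = -119/375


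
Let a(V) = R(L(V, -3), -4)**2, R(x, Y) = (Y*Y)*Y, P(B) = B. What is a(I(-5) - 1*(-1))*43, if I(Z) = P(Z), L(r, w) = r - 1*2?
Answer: 176128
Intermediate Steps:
L(r, w) = -2 + r (L(r, w) = r - 2 = -2 + r)
I(Z) = Z
R(x, Y) = Y**3 (R(x, Y) = Y**2*Y = Y**3)
a(V) = 4096 (a(V) = ((-4)**3)**2 = (-64)**2 = 4096)
a(I(-5) - 1*(-1))*43 = 4096*43 = 176128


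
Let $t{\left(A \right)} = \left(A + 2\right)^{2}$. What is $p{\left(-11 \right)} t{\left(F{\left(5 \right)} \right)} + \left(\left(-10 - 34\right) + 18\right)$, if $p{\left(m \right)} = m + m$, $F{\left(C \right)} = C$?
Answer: $-1104$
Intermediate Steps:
$p{\left(m \right)} = 2 m$
$t{\left(A \right)} = \left(2 + A\right)^{2}$
$p{\left(-11 \right)} t{\left(F{\left(5 \right)} \right)} + \left(\left(-10 - 34\right) + 18\right) = 2 \left(-11\right) \left(2 + 5\right)^{2} + \left(\left(-10 - 34\right) + 18\right) = - 22 \cdot 7^{2} + \left(-44 + 18\right) = \left(-22\right) 49 - 26 = -1078 - 26 = -1104$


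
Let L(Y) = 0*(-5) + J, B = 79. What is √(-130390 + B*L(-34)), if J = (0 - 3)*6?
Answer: 2*I*√32953 ≈ 363.06*I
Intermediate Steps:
J = -18 (J = -3*6 = -18)
L(Y) = -18 (L(Y) = 0*(-5) - 18 = 0 - 18 = -18)
√(-130390 + B*L(-34)) = √(-130390 + 79*(-18)) = √(-130390 - 1422) = √(-131812) = 2*I*√32953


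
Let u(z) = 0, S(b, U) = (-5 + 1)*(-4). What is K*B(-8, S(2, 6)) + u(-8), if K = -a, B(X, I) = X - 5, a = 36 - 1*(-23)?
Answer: 767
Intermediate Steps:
a = 59 (a = 36 + 23 = 59)
S(b, U) = 16 (S(b, U) = -4*(-4) = 16)
B(X, I) = -5 + X
K = -59 (K = -1*59 = -59)
K*B(-8, S(2, 6)) + u(-8) = -59*(-5 - 8) + 0 = -59*(-13) + 0 = 767 + 0 = 767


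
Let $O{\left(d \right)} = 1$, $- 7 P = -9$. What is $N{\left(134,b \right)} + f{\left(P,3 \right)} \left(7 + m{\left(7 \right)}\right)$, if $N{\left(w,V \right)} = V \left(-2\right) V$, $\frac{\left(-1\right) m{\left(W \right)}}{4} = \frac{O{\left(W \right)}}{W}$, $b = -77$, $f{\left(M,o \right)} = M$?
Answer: $- \frac{580637}{49} \approx -11850.0$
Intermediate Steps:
$P = \frac{9}{7}$ ($P = \left(- \frac{1}{7}\right) \left(-9\right) = \frac{9}{7} \approx 1.2857$)
$m{\left(W \right)} = - \frac{4}{W}$ ($m{\left(W \right)} = - 4 \cdot 1 \frac{1}{W} = - \frac{4}{W}$)
$N{\left(w,V \right)} = - 2 V^{2}$ ($N{\left(w,V \right)} = - 2 V V = - 2 V^{2}$)
$N{\left(134,b \right)} + f{\left(P,3 \right)} \left(7 + m{\left(7 \right)}\right) = - 2 \left(-77\right)^{2} + \frac{9 \left(7 - \frac{4}{7}\right)}{7} = \left(-2\right) 5929 + \frac{9 \left(7 - \frac{4}{7}\right)}{7} = -11858 + \frac{9 \left(7 - \frac{4}{7}\right)}{7} = -11858 + \frac{9}{7} \cdot \frac{45}{7} = -11858 + \frac{405}{49} = - \frac{580637}{49}$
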